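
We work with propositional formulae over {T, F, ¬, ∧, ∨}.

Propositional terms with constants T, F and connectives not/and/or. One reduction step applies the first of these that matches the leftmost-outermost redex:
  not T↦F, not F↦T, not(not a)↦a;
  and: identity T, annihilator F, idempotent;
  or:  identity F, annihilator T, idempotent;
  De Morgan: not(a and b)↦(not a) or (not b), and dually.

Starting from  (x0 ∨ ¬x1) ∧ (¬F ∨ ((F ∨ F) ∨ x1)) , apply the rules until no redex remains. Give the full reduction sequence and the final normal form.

  start: (x0 ∨ ¬x1) ∧ (¬F ∨ ((F ∨ F) ∨ x1))
  step 1: (x0 ∨ ¬x1) ∧ (T ∨ ((F ∨ F) ∨ x1))
  step 2: (x0 ∨ ¬x1) ∧ T
  step 3: x0 ∨ ¬x1

Answer: normal form = x0 ∨ ¬x1  (in 3 steps)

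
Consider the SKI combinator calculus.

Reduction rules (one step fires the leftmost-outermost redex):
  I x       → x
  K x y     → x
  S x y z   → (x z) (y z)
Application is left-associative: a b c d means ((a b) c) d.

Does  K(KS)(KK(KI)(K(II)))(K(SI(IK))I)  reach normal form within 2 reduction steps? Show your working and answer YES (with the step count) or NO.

Answer: YES — reaches normal form S in 2 ≤ 2 steps

Reduction:
  start: K(KS)(KK(KI)(K(II)))(K(SI(IK))I)
  step 1: KS(K(SI(IK))I)
  step 2: S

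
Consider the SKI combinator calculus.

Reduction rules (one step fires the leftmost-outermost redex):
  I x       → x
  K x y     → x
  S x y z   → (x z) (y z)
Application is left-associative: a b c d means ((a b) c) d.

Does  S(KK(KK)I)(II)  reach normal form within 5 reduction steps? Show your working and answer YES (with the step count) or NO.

Answer: YES — reaches normal form S(KI)I in 2 ≤ 5 steps

Reduction:
  start: S(KK(KK)I)(II)
  [1] S(KI)(II)
  [2] S(KI)I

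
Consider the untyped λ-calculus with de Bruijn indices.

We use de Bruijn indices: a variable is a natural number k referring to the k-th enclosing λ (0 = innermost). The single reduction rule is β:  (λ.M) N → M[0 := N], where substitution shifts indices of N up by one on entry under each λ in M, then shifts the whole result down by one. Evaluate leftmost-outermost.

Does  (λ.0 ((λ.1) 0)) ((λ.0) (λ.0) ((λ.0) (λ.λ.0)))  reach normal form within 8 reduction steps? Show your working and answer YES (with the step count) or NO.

  start: (λ.0 ((λ.1) 0)) ((λ.0) (λ.0) ((λ.0) (λ.λ.0)))
  [1] (λ.0) (λ.0) ((λ.0) (λ.λ.0)) ((λ.(λ.0) (λ.0) ((λ.0) (λ.λ.0))) ((λ.0) (λ.0) ((λ.0) (λ.λ.0))))
  [2] (λ.0) ((λ.0) (λ.λ.0)) ((λ.(λ.0) (λ.0) ((λ.0) (λ.λ.0))) ((λ.0) (λ.0) ((λ.0) (λ.λ.0))))
  [3] (λ.0) (λ.λ.0) ((λ.(λ.0) (λ.0) ((λ.0) (λ.λ.0))) ((λ.0) (λ.0) ((λ.0) (λ.λ.0))))
  [4] (λ.λ.0) ((λ.(λ.0) (λ.0) ((λ.0) (λ.λ.0))) ((λ.0) (λ.0) ((λ.0) (λ.λ.0))))
  [5] λ.0

Answer: YES — reaches normal form λ.0 in 5 ≤ 8 steps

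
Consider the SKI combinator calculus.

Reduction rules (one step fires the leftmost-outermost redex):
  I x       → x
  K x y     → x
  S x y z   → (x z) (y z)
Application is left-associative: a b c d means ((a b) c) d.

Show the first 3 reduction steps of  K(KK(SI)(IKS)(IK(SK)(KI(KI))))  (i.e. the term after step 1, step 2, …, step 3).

Answer: after 3 steps: K(KS)

Working:
  start: K(KK(SI)(IKS)(IK(SK)(KI(KI))))
  →1  K(K(IKS)(IK(SK)(KI(KI))))
  →2  K(IKS)
  →3  K(KS)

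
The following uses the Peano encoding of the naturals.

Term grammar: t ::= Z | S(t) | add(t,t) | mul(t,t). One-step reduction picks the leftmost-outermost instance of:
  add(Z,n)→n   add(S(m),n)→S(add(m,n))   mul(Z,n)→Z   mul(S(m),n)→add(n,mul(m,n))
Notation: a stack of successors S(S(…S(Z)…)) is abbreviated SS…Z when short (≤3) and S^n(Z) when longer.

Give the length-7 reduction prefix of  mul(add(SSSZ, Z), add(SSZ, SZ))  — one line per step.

  start: mul(add(SSSZ, Z), add(SSZ, SZ))
  →1  mul(S(add(SSZ, Z)), add(SSZ, SZ))
  →2  add(add(SSZ, SZ), mul(add(SSZ, Z), add(SSZ, SZ)))
  →3  add(S(add(SZ, SZ)), mul(add(SSZ, Z), add(SSZ, SZ)))
  →4  S(add(add(SZ, SZ), mul(add(SSZ, Z), add(SSZ, SZ))))
  →5  S(add(S(add(Z, SZ)), mul(add(SSZ, Z), add(SSZ, SZ))))
  →6  S(S(add(add(Z, SZ), mul(add(SSZ, Z), add(SSZ, SZ)))))
  →7  S(S(add(SZ, mul(add(SSZ, Z), add(SSZ, SZ)))))

Answer: after 7 steps: S(S(add(SZ, mul(add(SSZ, Z), add(SSZ, SZ)))))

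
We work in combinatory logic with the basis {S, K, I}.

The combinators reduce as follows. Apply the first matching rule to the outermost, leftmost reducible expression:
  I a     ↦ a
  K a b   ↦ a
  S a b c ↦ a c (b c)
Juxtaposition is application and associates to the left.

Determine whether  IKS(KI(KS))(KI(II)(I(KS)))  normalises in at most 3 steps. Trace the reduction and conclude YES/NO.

  start: IKS(KI(KS))(KI(II)(I(KS)))
  →1  KS(KI(KS))(KI(II)(I(KS)))
  →2  S(KI(II)(I(KS)))
  →3  S(I(I(KS)))

Answer: NO — after 3 steps the term is S(I(I(KS))), not yet normal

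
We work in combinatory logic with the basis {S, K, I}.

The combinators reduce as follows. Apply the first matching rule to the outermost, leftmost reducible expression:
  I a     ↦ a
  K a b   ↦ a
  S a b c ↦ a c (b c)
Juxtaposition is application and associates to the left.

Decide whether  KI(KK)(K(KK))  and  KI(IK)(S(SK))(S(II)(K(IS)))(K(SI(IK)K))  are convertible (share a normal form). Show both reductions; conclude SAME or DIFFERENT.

Answer: SAME — A ⇓ K(KK), B ⇓ K(KK)

Reduction:
Term A:
  start: KI(KK)(K(KK))
  step 1: I(K(KK))
  step 2: K(KK)

Term B:
  start: KI(IK)(S(SK))(S(II)(K(IS)))(K(SI(IK)K))
  step 1: I(S(SK))(S(II)(K(IS)))(K(SI(IK)K))
  step 2: S(SK)(S(II)(K(IS)))(K(SI(IK)K))
  step 3: SK(K(SI(IK)K))(S(II)(K(IS))(K(SI(IK)K)))
  step 4: K(S(II)(K(IS))(K(SI(IK)K)))(K(SI(IK)K)(S(II)(K(IS))(K(SI(IK)K))))
  step 5: S(II)(K(IS))(K(SI(IK)K))
  step 6: II(K(SI(IK)K))(K(IS)(K(SI(IK)K)))
  step 7: I(K(SI(IK)K))(K(IS)(K(SI(IK)K)))
  step 8: K(SI(IK)K)(K(IS)(K(SI(IK)K)))
  step 9: SI(IK)K
  step 10: IK(IKK)
  step 11: K(IKK)
  step 12: K(KK)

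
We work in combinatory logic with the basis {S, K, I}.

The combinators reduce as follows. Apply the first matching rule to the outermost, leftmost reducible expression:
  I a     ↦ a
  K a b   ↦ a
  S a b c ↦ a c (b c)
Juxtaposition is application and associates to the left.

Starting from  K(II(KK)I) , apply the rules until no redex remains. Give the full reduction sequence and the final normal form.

  start: K(II(KK)I)
  step 1: K(I(KK)I)
  step 2: K(KKI)
  step 3: KK

Answer: normal form = KK  (in 3 steps)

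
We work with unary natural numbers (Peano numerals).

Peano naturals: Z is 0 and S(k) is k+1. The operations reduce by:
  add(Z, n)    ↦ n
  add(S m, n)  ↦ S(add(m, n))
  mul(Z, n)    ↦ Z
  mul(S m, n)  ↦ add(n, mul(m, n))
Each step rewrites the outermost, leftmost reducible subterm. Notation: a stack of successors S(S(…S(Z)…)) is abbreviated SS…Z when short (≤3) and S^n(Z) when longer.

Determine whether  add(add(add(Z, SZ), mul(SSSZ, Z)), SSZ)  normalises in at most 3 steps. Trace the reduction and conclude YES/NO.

  start: add(add(add(Z, SZ), mul(SSSZ, Z)), SSZ)
  step 1: add(add(SZ, mul(SSSZ, Z)), SSZ)
  step 2: add(S(add(Z, mul(SSSZ, Z))), SSZ)
  step 3: S(add(add(Z, mul(SSSZ, Z)), SSZ))

Answer: NO — after 3 steps the term is S(add(add(Z, mul(SSSZ, Z)), SSZ)), not yet normal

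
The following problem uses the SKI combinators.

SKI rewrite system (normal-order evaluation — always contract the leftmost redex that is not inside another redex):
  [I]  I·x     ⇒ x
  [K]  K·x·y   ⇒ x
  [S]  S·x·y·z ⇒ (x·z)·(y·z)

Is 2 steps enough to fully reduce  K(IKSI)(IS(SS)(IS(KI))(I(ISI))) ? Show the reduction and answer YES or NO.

Answer: NO — after 2 steps the term is KSI, not yet normal

Derivation:
  start: K(IKSI)(IS(SS)(IS(KI))(I(ISI)))
  step 1: IKSI
  step 2: KSI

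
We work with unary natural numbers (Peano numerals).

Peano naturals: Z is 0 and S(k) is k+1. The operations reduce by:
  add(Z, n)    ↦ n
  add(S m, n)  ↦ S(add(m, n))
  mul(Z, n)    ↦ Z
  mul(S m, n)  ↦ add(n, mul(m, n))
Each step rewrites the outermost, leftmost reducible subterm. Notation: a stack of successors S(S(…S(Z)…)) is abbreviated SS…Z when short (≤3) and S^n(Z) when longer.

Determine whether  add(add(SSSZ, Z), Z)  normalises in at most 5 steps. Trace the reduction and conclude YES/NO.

Answer: NO — after 5 steps the term is S(S(add(S(add(Z, Z)), Z))), not yet normal

Working:
  start: add(add(SSSZ, Z), Z)
  [1] add(S(add(SSZ, Z)), Z)
  [2] S(add(add(SSZ, Z), Z))
  [3] S(add(S(add(SZ, Z)), Z))
  [4] S(S(add(add(SZ, Z), Z)))
  [5] S(S(add(S(add(Z, Z)), Z)))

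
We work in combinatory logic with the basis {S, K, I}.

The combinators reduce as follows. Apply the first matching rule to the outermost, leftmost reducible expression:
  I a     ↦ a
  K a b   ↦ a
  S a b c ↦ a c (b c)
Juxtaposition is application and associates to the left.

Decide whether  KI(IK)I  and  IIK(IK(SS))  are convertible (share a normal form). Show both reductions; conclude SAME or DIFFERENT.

Answer: DIFFERENT — A ⇓ I, B ⇓ K(K(SS))

Reduction:
Term A:
  start: KI(IK)I
  step 1: II
  step 2: I

Term B:
  start: IIK(IK(SS))
  step 1: IK(IK(SS))
  step 2: K(IK(SS))
  step 3: K(K(SS))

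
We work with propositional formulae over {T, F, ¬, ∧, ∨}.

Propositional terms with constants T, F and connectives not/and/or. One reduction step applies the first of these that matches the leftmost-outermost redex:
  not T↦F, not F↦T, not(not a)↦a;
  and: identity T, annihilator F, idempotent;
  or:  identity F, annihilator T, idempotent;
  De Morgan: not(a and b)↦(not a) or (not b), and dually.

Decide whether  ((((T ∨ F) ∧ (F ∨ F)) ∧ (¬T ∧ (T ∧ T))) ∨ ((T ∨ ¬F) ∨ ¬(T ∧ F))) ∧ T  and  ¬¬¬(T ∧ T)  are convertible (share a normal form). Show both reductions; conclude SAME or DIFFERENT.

Answer: DIFFERENT — A ⇓ T, B ⇓ F

Derivation:
Term A:
  start: ((((T ∨ F) ∧ (F ∨ F)) ∧ (¬T ∧ (T ∧ T))) ∨ ((T ∨ ¬F) ∨ ¬(T ∧ F))) ∧ T
  →1  (((T ∨ F) ∧ (F ∨ F)) ∧ (¬T ∧ (T ∧ T))) ∨ ((T ∨ ¬F) ∨ ¬(T ∧ F))
  →2  ((T ∧ (F ∨ F)) ∧ (¬T ∧ (T ∧ T))) ∨ ((T ∨ ¬F) ∨ ¬(T ∧ F))
  →3  ((F ∨ F) ∧ (¬T ∧ (T ∧ T))) ∨ ((T ∨ ¬F) ∨ ¬(T ∧ F))
  →4  (F ∧ (¬T ∧ (T ∧ T))) ∨ ((T ∨ ¬F) ∨ ¬(T ∧ F))
  →5  F ∨ ((T ∨ ¬F) ∨ ¬(T ∧ F))
  →6  (T ∨ ¬F) ∨ ¬(T ∧ F)
  →7  T ∨ ¬(T ∧ F)
  →8  T

Term B:
  start: ¬¬¬(T ∧ T)
  →1  ¬(T ∧ T)
  →2  ¬T ∨ ¬T
  →3  ¬T
  →4  F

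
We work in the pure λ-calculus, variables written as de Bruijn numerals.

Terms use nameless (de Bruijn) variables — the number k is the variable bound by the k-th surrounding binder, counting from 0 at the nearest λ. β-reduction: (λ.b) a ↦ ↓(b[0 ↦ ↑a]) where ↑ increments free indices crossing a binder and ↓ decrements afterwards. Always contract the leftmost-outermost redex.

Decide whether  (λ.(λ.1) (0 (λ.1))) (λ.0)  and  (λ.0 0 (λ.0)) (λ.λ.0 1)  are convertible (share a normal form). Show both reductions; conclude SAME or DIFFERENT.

Answer: DIFFERENT — A ⇓ λ.0, B ⇓ λ.λ.0 1

Working:
Term A:
  start: (λ.(λ.1) (0 (λ.1))) (λ.0)
  →1  (λ.λ.0) ((λ.0) (λ.λ.0))
  →2  λ.0

Term B:
  start: (λ.0 0 (λ.0)) (λ.λ.0 1)
  →1  (λ.λ.0 1) (λ.λ.0 1) (λ.0)
  →2  (λ.0 (λ.λ.0 1)) (λ.0)
  →3  (λ.0) (λ.λ.0 1)
  →4  λ.λ.0 1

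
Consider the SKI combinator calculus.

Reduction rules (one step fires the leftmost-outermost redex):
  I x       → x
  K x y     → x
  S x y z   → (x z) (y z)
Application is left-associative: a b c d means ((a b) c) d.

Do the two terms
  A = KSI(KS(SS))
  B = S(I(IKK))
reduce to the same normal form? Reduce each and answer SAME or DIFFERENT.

Term A:
  start: KSI(KS(SS))
  →1  S(KS(SS))
  →2  SS

Term B:
  start: S(I(IKK))
  →1  S(IKK)
  →2  S(KK)

Answer: DIFFERENT — A ⇓ SS, B ⇓ S(KK)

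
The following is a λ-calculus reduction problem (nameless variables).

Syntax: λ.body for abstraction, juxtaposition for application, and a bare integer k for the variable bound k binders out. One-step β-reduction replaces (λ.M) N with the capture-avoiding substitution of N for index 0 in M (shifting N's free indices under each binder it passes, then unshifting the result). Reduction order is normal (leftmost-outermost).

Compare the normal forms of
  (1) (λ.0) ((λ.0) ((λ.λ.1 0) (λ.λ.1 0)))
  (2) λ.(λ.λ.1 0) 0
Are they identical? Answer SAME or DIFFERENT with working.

Term A:
  start: (λ.0) ((λ.0) ((λ.λ.1 0) (λ.λ.1 0)))
  [1] (λ.0) ((λ.λ.1 0) (λ.λ.1 0))
  [2] (λ.λ.1 0) (λ.λ.1 0)
  [3] λ.(λ.λ.1 0) 0
  [4] λ.λ.1 0

Term B:
  start: λ.(λ.λ.1 0) 0
  [1] λ.λ.1 0

Answer: SAME — A ⇓ λ.λ.1 0, B ⇓ λ.λ.1 0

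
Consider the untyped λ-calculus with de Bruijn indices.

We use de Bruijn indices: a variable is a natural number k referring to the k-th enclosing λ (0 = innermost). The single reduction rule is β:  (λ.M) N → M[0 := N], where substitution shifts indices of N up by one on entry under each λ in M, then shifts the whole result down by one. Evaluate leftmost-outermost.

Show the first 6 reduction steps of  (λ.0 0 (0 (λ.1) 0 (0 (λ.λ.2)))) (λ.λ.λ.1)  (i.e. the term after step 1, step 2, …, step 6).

  start: (λ.0 0 (0 (λ.1) 0 (0 (λ.λ.2)))) (λ.λ.λ.1)
  step 1: (λ.λ.λ.1) (λ.λ.λ.1) ((λ.λ.λ.1) (λ.λ.λ.λ.1) (λ.λ.λ.1) ((λ.λ.λ.1) (λ.λ.λ.λ.λ.1)))
  step 2: (λ.λ.1) ((λ.λ.λ.1) (λ.λ.λ.λ.1) (λ.λ.λ.1) ((λ.λ.λ.1) (λ.λ.λ.λ.λ.1)))
  step 3: λ.(λ.λ.λ.1) (λ.λ.λ.λ.1) (λ.λ.λ.1) ((λ.λ.λ.1) (λ.λ.λ.λ.λ.1))
  step 4: λ.(λ.λ.1) (λ.λ.λ.1) ((λ.λ.λ.1) (λ.λ.λ.λ.λ.1))
  step 5: λ.(λ.λ.λ.λ.1) ((λ.λ.λ.1) (λ.λ.λ.λ.λ.1))
  step 6: λ.λ.λ.λ.1

Answer: after 6 steps: λ.λ.λ.λ.1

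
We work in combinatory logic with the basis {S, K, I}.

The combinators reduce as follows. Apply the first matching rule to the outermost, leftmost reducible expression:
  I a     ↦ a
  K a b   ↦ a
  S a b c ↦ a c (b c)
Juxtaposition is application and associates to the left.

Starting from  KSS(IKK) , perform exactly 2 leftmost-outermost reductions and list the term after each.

  start: KSS(IKK)
  →1  S(IKK)
  →2  S(KK)

Answer: after 2 steps: S(KK)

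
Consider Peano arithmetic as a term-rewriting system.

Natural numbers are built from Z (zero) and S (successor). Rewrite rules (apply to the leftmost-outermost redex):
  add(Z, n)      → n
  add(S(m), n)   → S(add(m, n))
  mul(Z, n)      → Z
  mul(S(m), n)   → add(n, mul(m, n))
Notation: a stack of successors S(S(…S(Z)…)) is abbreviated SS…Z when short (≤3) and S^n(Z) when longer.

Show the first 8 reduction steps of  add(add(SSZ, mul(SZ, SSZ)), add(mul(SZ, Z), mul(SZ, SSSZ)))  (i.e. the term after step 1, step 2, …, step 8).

Answer: after 8 steps: S(S(S(add(add(SZ, mul(Z, SSZ)), add(mul(SZ, Z), mul(SZ, SSSZ))))))

Reduction:
  start: add(add(SSZ, mul(SZ, SSZ)), add(mul(SZ, Z), mul(SZ, SSSZ)))
  →1  add(S(add(SZ, mul(SZ, SSZ))), add(mul(SZ, Z), mul(SZ, SSSZ)))
  →2  S(add(add(SZ, mul(SZ, SSZ)), add(mul(SZ, Z), mul(SZ, SSSZ))))
  →3  S(add(S(add(Z, mul(SZ, SSZ))), add(mul(SZ, Z), mul(SZ, SSSZ))))
  →4  S(S(add(add(Z, mul(SZ, SSZ)), add(mul(SZ, Z), mul(SZ, SSSZ)))))
  →5  S(S(add(mul(SZ, SSZ), add(mul(SZ, Z), mul(SZ, SSSZ)))))
  →6  S(S(add(add(SSZ, mul(Z, SSZ)), add(mul(SZ, Z), mul(SZ, SSSZ)))))
  →7  S(S(add(S(add(SZ, mul(Z, SSZ))), add(mul(SZ, Z), mul(SZ, SSSZ)))))
  →8  S(S(S(add(add(SZ, mul(Z, SSZ)), add(mul(SZ, Z), mul(SZ, SSSZ))))))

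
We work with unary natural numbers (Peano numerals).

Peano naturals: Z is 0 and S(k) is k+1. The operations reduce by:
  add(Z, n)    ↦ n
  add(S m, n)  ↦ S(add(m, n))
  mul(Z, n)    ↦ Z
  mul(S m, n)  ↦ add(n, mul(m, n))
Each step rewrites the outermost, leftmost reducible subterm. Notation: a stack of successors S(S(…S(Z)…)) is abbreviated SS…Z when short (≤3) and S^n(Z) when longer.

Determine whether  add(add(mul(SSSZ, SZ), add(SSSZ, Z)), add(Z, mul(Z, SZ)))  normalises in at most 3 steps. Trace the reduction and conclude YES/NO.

  start: add(add(mul(SSSZ, SZ), add(SSSZ, Z)), add(Z, mul(Z, SZ)))
  [1] add(add(add(SZ, mul(SSZ, SZ)), add(SSSZ, Z)), add(Z, mul(Z, SZ)))
  [2] add(add(S(add(Z, mul(SSZ, SZ))), add(SSSZ, Z)), add(Z, mul(Z, SZ)))
  [3] add(S(add(add(Z, mul(SSZ, SZ)), add(SSSZ, Z))), add(Z, mul(Z, SZ)))

Answer: NO — after 3 steps the term is add(S(add(add(Z, mul(SSZ, SZ)), add(SSSZ, Z))), add(Z, mul(Z, SZ))), not yet normal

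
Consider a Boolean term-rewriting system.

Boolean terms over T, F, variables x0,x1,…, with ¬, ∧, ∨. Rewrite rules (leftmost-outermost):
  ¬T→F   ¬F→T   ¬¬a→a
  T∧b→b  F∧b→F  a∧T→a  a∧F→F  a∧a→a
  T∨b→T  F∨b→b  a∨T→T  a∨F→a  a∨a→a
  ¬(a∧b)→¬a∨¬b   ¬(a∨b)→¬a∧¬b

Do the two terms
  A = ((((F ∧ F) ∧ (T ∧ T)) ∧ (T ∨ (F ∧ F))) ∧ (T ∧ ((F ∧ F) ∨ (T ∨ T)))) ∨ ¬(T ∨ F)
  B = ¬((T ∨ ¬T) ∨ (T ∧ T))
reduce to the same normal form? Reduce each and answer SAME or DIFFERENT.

Term A:
  start: ((((F ∧ F) ∧ (T ∧ T)) ∧ (T ∨ (F ∧ F))) ∧ (T ∧ ((F ∧ F) ∨ (T ∨ T)))) ∨ ¬(T ∨ F)
  step 1: (((F ∧ (T ∧ T)) ∧ (T ∨ (F ∧ F))) ∧ (T ∧ ((F ∧ F) ∨ (T ∨ T)))) ∨ ¬(T ∨ F)
  step 2: ((F ∧ (T ∨ (F ∧ F))) ∧ (T ∧ ((F ∧ F) ∨ (T ∨ T)))) ∨ ¬(T ∨ F)
  step 3: (F ∧ (T ∧ ((F ∧ F) ∨ (T ∨ T)))) ∨ ¬(T ∨ F)
  step 4: F ∨ ¬(T ∨ F)
  step 5: ¬(T ∨ F)
  step 6: ¬T ∧ ¬F
  step 7: F ∧ ¬F
  step 8: F

Term B:
  start: ¬((T ∨ ¬T) ∨ (T ∧ T))
  step 1: ¬(T ∨ ¬T) ∧ ¬(T ∧ T)
  step 2: (¬T ∧ ¬¬T) ∧ ¬(T ∧ T)
  step 3: (F ∧ ¬¬T) ∧ ¬(T ∧ T)
  step 4: F ∧ ¬(T ∧ T)
  step 5: F

Answer: SAME — A ⇓ F, B ⇓ F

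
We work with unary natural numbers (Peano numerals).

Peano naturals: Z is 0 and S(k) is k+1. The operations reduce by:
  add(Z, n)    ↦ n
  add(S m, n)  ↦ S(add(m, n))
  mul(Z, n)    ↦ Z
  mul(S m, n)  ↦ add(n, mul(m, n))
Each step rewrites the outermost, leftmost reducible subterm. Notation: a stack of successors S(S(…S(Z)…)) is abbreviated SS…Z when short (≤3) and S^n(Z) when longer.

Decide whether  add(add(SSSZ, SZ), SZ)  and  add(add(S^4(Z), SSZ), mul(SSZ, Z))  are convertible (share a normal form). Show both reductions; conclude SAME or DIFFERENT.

Term A:
  start: add(add(SSSZ, SZ), SZ)
  step 1: add(S(add(SSZ, SZ)), SZ)
  step 2: S(add(add(SSZ, SZ), SZ))
  step 3: S(add(S(add(SZ, SZ)), SZ))
  step 4: S(S(add(add(SZ, SZ), SZ)))
  step 5: S(S(add(S(add(Z, SZ)), SZ)))
  step 6: S(S(S(add(add(Z, SZ), SZ))))
  step 7: S(S(S(add(SZ, SZ))))
  step 8: S(S(S(S(add(Z, SZ)))))
  step 9: S^5(Z)

Term B:
  start: add(add(S^4(Z), SSZ), mul(SSZ, Z))
  step 1: add(S(add(SSSZ, SSZ)), mul(SSZ, Z))
  step 2: S(add(add(SSSZ, SSZ), mul(SSZ, Z)))
  step 3: S(add(S(add(SSZ, SSZ)), mul(SSZ, Z)))
  step 4: S(S(add(add(SSZ, SSZ), mul(SSZ, Z))))
  step 5: S(S(add(S(add(SZ, SSZ)), mul(SSZ, Z))))
  step 6: S(S(S(add(add(SZ, SSZ), mul(SSZ, Z)))))
  step 7: S(S(S(add(S(add(Z, SSZ)), mul(SSZ, Z)))))
  step 8: S(S(S(S(add(add(Z, SSZ), mul(SSZ, Z))))))
  step 9: S(S(S(S(add(SSZ, mul(SSZ, Z))))))
  step 10: S(S(S(S(S(add(SZ, mul(SSZ, Z)))))))
  step 11: S(S(S(S(S(S(add(Z, mul(SSZ, Z))))))))
  step 12: S(S(S(S(S(S(mul(SSZ, Z)))))))
  step 13: S(S(S(S(S(S(add(Z, mul(SZ, Z))))))))
  step 14: S(S(S(S(S(S(mul(SZ, Z)))))))
  step 15: S(S(S(S(S(S(add(Z, mul(Z, Z))))))))
  step 16: S(S(S(S(S(S(mul(Z, Z)))))))
  step 17: S^6(Z)

Answer: DIFFERENT — A ⇓ S^5(Z), B ⇓ S^6(Z)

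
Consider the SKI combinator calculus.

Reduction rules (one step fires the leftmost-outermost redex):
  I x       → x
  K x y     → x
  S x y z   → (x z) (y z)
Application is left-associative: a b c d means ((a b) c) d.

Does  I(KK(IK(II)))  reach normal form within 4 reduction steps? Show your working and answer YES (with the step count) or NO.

  start: I(KK(IK(II)))
  [1] KK(IK(II))
  [2] K

Answer: YES — reaches normal form K in 2 ≤ 4 steps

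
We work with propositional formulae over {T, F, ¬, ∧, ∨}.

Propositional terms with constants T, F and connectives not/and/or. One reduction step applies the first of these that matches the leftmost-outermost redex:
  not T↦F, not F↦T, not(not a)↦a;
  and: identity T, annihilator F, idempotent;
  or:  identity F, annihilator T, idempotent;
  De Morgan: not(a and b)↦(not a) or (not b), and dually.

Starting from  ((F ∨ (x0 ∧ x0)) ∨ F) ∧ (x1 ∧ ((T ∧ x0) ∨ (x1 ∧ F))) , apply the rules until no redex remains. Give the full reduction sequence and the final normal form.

  start: ((F ∨ (x0 ∧ x0)) ∨ F) ∧ (x1 ∧ ((T ∧ x0) ∨ (x1 ∧ F)))
  [1] (F ∨ (x0 ∧ x0)) ∧ (x1 ∧ ((T ∧ x0) ∨ (x1 ∧ F)))
  [2] (x0 ∧ x0) ∧ (x1 ∧ ((T ∧ x0) ∨ (x1 ∧ F)))
  [3] x0 ∧ (x1 ∧ ((T ∧ x0) ∨ (x1 ∧ F)))
  [4] x0 ∧ (x1 ∧ (x0 ∨ (x1 ∧ F)))
  [5] x0 ∧ (x1 ∧ (x0 ∨ F))
  [6] x0 ∧ (x1 ∧ x0)

Answer: normal form = x0 ∧ (x1 ∧ x0)  (in 6 steps)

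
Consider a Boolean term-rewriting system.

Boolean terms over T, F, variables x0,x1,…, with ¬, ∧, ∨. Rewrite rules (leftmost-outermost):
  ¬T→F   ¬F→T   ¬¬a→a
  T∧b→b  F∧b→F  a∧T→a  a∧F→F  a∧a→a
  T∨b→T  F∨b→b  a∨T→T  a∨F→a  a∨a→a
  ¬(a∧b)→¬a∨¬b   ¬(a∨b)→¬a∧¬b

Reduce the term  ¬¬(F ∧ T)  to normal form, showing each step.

Answer: normal form = F  (in 2 steps)

Reduction:
  start: ¬¬(F ∧ T)
  step 1: F ∧ T
  step 2: F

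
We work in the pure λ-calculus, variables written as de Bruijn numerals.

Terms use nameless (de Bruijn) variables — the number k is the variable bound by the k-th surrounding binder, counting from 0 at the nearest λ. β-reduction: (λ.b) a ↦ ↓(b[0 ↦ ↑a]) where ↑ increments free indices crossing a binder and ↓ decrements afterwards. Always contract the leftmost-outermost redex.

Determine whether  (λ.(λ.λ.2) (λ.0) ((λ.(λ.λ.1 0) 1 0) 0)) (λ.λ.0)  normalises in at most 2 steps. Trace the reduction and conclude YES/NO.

  start: (λ.(λ.λ.2) (λ.0) ((λ.(λ.λ.1 0) 1 0) 0)) (λ.λ.0)
  →1  (λ.λ.λ.λ.0) (λ.0) ((λ.(λ.λ.1 0) (λ.λ.0) 0) (λ.λ.0))
  →2  (λ.λ.λ.0) ((λ.(λ.λ.1 0) (λ.λ.0) 0) (λ.λ.0))

Answer: NO — after 2 steps the term is (λ.λ.λ.0) ((λ.(λ.λ.1 0) (λ.λ.0) 0) (λ.λ.0)), not yet normal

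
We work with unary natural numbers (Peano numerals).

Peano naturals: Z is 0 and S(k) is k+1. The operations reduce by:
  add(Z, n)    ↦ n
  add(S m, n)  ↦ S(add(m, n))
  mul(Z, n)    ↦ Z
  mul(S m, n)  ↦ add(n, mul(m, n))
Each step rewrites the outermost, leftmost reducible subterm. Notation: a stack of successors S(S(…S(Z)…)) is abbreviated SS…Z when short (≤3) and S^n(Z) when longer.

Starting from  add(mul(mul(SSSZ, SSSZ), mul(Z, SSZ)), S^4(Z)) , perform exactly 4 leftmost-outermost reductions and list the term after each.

Answer: after 4 steps: add(add(Z, mul(add(SSZ, mul(SSZ, SSSZ)), mul(Z, SSZ))), S^4(Z))

Reduction:
  start: add(mul(mul(SSSZ, SSSZ), mul(Z, SSZ)), S^4(Z))
  →1  add(mul(add(SSSZ, mul(SSZ, SSSZ)), mul(Z, SSZ)), S^4(Z))
  →2  add(mul(S(add(SSZ, mul(SSZ, SSSZ))), mul(Z, SSZ)), S^4(Z))
  →3  add(add(mul(Z, SSZ), mul(add(SSZ, mul(SSZ, SSSZ)), mul(Z, SSZ))), S^4(Z))
  →4  add(add(Z, mul(add(SSZ, mul(SSZ, SSSZ)), mul(Z, SSZ))), S^4(Z))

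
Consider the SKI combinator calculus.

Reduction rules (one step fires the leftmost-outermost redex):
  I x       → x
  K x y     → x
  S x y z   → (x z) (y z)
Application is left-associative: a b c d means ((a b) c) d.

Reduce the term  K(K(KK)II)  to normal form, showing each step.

  start: K(K(KK)II)
  step 1: K(KKI)
  step 2: KK

Answer: normal form = KK  (in 2 steps)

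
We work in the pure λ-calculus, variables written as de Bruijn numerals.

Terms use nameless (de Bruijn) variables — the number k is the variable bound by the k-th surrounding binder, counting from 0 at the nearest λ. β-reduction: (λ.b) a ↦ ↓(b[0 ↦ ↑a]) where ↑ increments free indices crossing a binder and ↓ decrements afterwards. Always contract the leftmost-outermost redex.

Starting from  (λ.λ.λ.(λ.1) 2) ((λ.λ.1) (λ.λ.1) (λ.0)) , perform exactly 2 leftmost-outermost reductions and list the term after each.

  start: (λ.λ.λ.(λ.1) 2) ((λ.λ.1) (λ.λ.1) (λ.0))
  →1  λ.λ.(λ.1) ((λ.λ.1) (λ.λ.1) (λ.0))
  →2  λ.λ.0

Answer: after 2 steps: λ.λ.0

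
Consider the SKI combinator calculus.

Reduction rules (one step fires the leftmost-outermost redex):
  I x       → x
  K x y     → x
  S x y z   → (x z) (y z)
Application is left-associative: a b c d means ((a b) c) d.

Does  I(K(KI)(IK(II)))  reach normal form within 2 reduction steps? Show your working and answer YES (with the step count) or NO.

Answer: YES — reaches normal form KI in 2 ≤ 2 steps

Reduction:
  start: I(K(KI)(IK(II)))
  step 1: K(KI)(IK(II))
  step 2: KI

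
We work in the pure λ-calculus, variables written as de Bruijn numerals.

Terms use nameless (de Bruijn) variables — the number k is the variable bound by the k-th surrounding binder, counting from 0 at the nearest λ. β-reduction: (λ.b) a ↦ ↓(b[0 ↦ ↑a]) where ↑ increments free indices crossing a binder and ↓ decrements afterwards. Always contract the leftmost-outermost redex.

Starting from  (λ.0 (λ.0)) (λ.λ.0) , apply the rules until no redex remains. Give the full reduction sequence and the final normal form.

  start: (λ.0 (λ.0)) (λ.λ.0)
  [1] (λ.λ.0) (λ.0)
  [2] λ.0

Answer: normal form = λ.0  (in 2 steps)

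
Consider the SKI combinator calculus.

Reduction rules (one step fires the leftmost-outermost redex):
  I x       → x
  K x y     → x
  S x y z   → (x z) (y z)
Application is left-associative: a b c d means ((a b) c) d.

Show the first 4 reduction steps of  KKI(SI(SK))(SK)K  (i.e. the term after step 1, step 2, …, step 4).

  start: KKI(SI(SK))(SK)K
  [1] K(SI(SK))(SK)K
  [2] SI(SK)K
  [3] IK(SKK)
  [4] K(SKK)

Answer: after 4 steps: K(SKK)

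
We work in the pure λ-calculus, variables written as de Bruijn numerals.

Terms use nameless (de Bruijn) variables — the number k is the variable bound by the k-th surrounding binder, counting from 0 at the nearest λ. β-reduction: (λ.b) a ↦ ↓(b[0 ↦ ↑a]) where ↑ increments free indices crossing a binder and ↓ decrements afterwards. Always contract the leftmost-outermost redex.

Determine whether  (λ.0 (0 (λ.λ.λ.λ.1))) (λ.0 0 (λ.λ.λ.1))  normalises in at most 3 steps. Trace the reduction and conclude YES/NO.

  start: (λ.0 (0 (λ.λ.λ.λ.1))) (λ.0 0 (λ.λ.λ.1))
  →1  (λ.0 0 (λ.λ.λ.1)) ((λ.0 0 (λ.λ.λ.1)) (λ.λ.λ.λ.1))
  →2  (λ.0 0 (λ.λ.λ.1)) (λ.λ.λ.λ.1) ((λ.0 0 (λ.λ.λ.1)) (λ.λ.λ.λ.1)) (λ.λ.λ.1)
  →3  (λ.λ.λ.λ.1) (λ.λ.λ.λ.1) (λ.λ.λ.1) ((λ.0 0 (λ.λ.λ.1)) (λ.λ.λ.λ.1)) (λ.λ.λ.1)

Answer: NO — after 3 steps the term is (λ.λ.λ.λ.1) (λ.λ.λ.λ.1) (λ.λ.λ.1) ((λ.0 0 (λ.λ.λ.1)) (λ.λ.λ.λ.1)) (λ.λ.λ.1), not yet normal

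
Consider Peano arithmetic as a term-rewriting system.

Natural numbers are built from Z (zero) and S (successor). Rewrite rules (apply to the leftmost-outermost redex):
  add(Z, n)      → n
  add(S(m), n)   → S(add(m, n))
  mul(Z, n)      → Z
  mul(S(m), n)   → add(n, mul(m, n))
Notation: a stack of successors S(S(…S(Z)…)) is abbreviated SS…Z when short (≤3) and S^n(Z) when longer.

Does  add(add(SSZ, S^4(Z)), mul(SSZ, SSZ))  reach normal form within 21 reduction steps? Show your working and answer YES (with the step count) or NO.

  start: add(add(SSZ, S^4(Z)), mul(SSZ, SSZ))
  step 1: add(S(add(SZ, S^4(Z))), mul(SSZ, SSZ))
  step 2: S(add(add(SZ, S^4(Z)), mul(SSZ, SSZ)))
  step 3: S(add(S(add(Z, S^4(Z))), mul(SSZ, SSZ)))
  step 4: S(S(add(add(Z, S^4(Z)), mul(SSZ, SSZ))))
  step 5: S(S(add(S^4(Z), mul(SSZ, SSZ))))
  step 6: S(S(S(add(SSSZ, mul(SSZ, SSZ)))))
  step 7: S(S(S(S(add(SSZ, mul(SSZ, SSZ))))))
  step 8: S(S(S(S(S(add(SZ, mul(SSZ, SSZ)))))))
  step 9: S(S(S(S(S(S(add(Z, mul(SSZ, SSZ))))))))
  step 10: S(S(S(S(S(S(mul(SSZ, SSZ)))))))
  step 11: S(S(S(S(S(S(add(SSZ, mul(SZ, SSZ))))))))
  step 12: S(S(S(S(S(S(S(add(SZ, mul(SZ, SSZ)))))))))
  step 13: S(S(S(S(S(S(S(S(add(Z, mul(SZ, SSZ))))))))))
  step 14: S(S(S(S(S(S(S(S(mul(SZ, SSZ)))))))))
  step 15: S(S(S(S(S(S(S(S(add(SSZ, mul(Z, SSZ))))))))))
  step 16: S(S(S(S(S(S(S(S(S(add(SZ, mul(Z, SSZ)))))))))))
  step 17: S(S(S(S(S(S(S(S(S(S(add(Z, mul(Z, SSZ))))))))))))
  step 18: S(S(S(S(S(S(S(S(S(S(mul(Z, SSZ)))))))))))
  step 19: S^10(Z)

Answer: YES — reaches normal form S^10(Z) in 19 ≤ 21 steps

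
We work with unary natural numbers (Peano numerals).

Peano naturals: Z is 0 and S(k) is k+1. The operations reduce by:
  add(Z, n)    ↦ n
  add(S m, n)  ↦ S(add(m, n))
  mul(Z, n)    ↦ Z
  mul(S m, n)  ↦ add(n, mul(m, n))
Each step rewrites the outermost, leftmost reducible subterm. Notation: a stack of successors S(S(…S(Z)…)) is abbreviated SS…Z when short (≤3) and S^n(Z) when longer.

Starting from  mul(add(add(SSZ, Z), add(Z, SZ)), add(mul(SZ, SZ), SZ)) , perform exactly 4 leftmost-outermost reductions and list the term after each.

Answer: after 4 steps: add(add(add(SZ, mul(Z, SZ)), SZ), mul(add(add(SZ, Z), add(Z, SZ)), add(mul(SZ, SZ), SZ)))

Working:
  start: mul(add(add(SSZ, Z), add(Z, SZ)), add(mul(SZ, SZ), SZ))
  step 1: mul(add(S(add(SZ, Z)), add(Z, SZ)), add(mul(SZ, SZ), SZ))
  step 2: mul(S(add(add(SZ, Z), add(Z, SZ))), add(mul(SZ, SZ), SZ))
  step 3: add(add(mul(SZ, SZ), SZ), mul(add(add(SZ, Z), add(Z, SZ)), add(mul(SZ, SZ), SZ)))
  step 4: add(add(add(SZ, mul(Z, SZ)), SZ), mul(add(add(SZ, Z), add(Z, SZ)), add(mul(SZ, SZ), SZ)))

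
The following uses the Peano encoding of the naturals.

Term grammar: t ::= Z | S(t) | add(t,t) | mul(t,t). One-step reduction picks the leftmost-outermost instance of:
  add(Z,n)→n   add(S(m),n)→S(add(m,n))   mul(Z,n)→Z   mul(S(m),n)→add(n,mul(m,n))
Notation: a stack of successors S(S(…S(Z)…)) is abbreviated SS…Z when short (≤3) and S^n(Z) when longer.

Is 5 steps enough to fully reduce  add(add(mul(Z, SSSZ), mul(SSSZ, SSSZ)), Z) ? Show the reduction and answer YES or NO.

Answer: NO — after 5 steps the term is S(add(add(SSZ, mul(SSZ, SSSZ)), Z)), not yet normal

Working:
  start: add(add(mul(Z, SSSZ), mul(SSSZ, SSSZ)), Z)
  →1  add(add(Z, mul(SSSZ, SSSZ)), Z)
  →2  add(mul(SSSZ, SSSZ), Z)
  →3  add(add(SSSZ, mul(SSZ, SSSZ)), Z)
  →4  add(S(add(SSZ, mul(SSZ, SSSZ))), Z)
  →5  S(add(add(SSZ, mul(SSZ, SSSZ)), Z))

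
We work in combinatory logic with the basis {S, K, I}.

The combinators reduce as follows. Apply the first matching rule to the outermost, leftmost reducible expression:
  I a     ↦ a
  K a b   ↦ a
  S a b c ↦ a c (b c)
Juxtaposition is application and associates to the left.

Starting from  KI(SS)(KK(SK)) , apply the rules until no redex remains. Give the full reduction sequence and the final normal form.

  start: KI(SS)(KK(SK))
  step 1: I(KK(SK))
  step 2: KK(SK)
  step 3: K

Answer: normal form = K  (in 3 steps)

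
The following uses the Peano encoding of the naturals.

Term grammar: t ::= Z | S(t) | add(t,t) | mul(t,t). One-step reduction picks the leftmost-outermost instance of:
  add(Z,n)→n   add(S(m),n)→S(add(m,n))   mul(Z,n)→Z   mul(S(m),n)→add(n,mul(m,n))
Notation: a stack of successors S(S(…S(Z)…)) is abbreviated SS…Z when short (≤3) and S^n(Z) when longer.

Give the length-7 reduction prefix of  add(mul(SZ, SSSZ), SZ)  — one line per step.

Answer: after 7 steps: S(S(S(add(add(Z, mul(Z, SSSZ)), SZ))))

Working:
  start: add(mul(SZ, SSSZ), SZ)
  [1] add(add(SSSZ, mul(Z, SSSZ)), SZ)
  [2] add(S(add(SSZ, mul(Z, SSSZ))), SZ)
  [3] S(add(add(SSZ, mul(Z, SSSZ)), SZ))
  [4] S(add(S(add(SZ, mul(Z, SSSZ))), SZ))
  [5] S(S(add(add(SZ, mul(Z, SSSZ)), SZ)))
  [6] S(S(add(S(add(Z, mul(Z, SSSZ))), SZ)))
  [7] S(S(S(add(add(Z, mul(Z, SSSZ)), SZ))))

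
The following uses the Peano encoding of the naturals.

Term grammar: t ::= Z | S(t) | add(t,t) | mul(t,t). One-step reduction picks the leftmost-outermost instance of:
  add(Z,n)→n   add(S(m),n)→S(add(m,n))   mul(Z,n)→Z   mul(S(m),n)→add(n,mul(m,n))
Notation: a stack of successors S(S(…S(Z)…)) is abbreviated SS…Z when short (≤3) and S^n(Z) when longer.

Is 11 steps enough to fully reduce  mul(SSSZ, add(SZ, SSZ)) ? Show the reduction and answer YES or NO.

Answer: NO — after 11 steps the term is S(S(S(S(add(SSZ, mul(SZ, add(SZ, SSZ))))))), not yet normal

Working:
  start: mul(SSSZ, add(SZ, SSZ))
  [1] add(add(SZ, SSZ), mul(SSZ, add(SZ, SSZ)))
  [2] add(S(add(Z, SSZ)), mul(SSZ, add(SZ, SSZ)))
  [3] S(add(add(Z, SSZ), mul(SSZ, add(SZ, SSZ))))
  [4] S(add(SSZ, mul(SSZ, add(SZ, SSZ))))
  [5] S(S(add(SZ, mul(SSZ, add(SZ, SSZ)))))
  [6] S(S(S(add(Z, mul(SSZ, add(SZ, SSZ))))))
  [7] S(S(S(mul(SSZ, add(SZ, SSZ)))))
  [8] S(S(S(add(add(SZ, SSZ), mul(SZ, add(SZ, SSZ))))))
  [9] S(S(S(add(S(add(Z, SSZ)), mul(SZ, add(SZ, SSZ))))))
  [10] S(S(S(S(add(add(Z, SSZ), mul(SZ, add(SZ, SSZ)))))))
  [11] S(S(S(S(add(SSZ, mul(SZ, add(SZ, SSZ)))))))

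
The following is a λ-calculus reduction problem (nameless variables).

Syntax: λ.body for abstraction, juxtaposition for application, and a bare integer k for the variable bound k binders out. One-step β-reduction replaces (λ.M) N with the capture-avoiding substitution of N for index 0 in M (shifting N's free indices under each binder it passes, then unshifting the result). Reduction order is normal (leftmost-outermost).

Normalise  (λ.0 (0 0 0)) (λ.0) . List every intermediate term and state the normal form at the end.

  start: (λ.0 (0 0 0)) (λ.0)
  →1  (λ.0) ((λ.0) (λ.0) (λ.0))
  →2  (λ.0) (λ.0) (λ.0)
  →3  (λ.0) (λ.0)
  →4  λ.0

Answer: normal form = λ.0  (in 4 steps)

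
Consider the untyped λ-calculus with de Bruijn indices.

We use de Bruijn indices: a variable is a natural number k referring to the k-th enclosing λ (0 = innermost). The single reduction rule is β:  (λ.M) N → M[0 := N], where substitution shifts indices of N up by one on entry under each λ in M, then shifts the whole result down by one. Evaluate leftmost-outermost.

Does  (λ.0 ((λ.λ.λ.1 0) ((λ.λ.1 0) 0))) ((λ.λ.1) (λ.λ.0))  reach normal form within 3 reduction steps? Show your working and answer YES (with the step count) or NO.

Answer: YES — reaches normal form λ.λ.0 in 3 ≤ 3 steps

Working:
  start: (λ.0 ((λ.λ.λ.1 0) ((λ.λ.1 0) 0))) ((λ.λ.1) (λ.λ.0))
  step 1: (λ.λ.1) (λ.λ.0) ((λ.λ.λ.1 0) ((λ.λ.1 0) ((λ.λ.1) (λ.λ.0))))
  step 2: (λ.λ.λ.0) ((λ.λ.λ.1 0) ((λ.λ.1 0) ((λ.λ.1) (λ.λ.0))))
  step 3: λ.λ.0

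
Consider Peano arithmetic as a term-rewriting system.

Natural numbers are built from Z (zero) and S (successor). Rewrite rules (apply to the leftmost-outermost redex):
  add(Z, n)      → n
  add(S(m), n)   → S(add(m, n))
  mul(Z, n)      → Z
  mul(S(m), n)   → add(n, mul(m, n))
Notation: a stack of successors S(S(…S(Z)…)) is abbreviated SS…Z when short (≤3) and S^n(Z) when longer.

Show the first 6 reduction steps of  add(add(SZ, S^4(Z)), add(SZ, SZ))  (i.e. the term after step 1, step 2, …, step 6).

  start: add(add(SZ, S^4(Z)), add(SZ, SZ))
  step 1: add(S(add(Z, S^4(Z))), add(SZ, SZ))
  step 2: S(add(add(Z, S^4(Z)), add(SZ, SZ)))
  step 3: S(add(S^4(Z), add(SZ, SZ)))
  step 4: S(S(add(SSSZ, add(SZ, SZ))))
  step 5: S(S(S(add(SSZ, add(SZ, SZ)))))
  step 6: S(S(S(S(add(SZ, add(SZ, SZ))))))

Answer: after 6 steps: S(S(S(S(add(SZ, add(SZ, SZ))))))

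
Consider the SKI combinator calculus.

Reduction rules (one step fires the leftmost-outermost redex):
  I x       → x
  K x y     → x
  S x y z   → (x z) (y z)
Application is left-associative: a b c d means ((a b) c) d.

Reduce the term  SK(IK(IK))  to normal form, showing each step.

  start: SK(IK(IK))
  [1] SK(K(IK))
  [2] SK(KK)

Answer: normal form = SK(KK)  (in 2 steps)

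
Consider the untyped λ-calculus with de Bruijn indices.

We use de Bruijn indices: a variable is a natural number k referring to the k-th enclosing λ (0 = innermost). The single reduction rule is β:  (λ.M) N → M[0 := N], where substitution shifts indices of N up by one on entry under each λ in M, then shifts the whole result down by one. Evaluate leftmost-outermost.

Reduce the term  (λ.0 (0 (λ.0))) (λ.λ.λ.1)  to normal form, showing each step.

  start: (λ.0 (0 (λ.0))) (λ.λ.λ.1)
  step 1: (λ.λ.λ.1) ((λ.λ.λ.1) (λ.0))
  step 2: λ.λ.1

Answer: normal form = λ.λ.1  (in 2 steps)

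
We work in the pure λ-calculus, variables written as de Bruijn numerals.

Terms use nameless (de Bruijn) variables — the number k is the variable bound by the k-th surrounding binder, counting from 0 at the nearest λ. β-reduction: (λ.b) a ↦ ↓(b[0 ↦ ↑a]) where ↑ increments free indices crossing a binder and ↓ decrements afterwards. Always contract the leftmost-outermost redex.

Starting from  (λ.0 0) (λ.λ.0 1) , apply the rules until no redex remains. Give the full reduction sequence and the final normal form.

  start: (λ.0 0) (λ.λ.0 1)
  [1] (λ.λ.0 1) (λ.λ.0 1)
  [2] λ.0 (λ.λ.0 1)

Answer: normal form = λ.0 (λ.λ.0 1)  (in 2 steps)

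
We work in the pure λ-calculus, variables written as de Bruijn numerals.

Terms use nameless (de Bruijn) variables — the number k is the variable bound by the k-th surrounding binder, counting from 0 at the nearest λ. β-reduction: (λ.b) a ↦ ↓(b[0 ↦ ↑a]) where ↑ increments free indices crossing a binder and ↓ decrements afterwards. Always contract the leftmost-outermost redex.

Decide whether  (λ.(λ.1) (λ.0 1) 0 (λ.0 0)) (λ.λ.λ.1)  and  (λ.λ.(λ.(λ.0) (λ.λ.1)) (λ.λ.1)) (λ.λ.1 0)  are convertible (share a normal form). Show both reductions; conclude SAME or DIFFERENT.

Term A:
  start: (λ.(λ.1) (λ.0 1) 0 (λ.0 0)) (λ.λ.λ.1)
  [1] (λ.λ.λ.λ.1) (λ.0 (λ.λ.λ.1)) (λ.λ.λ.1) (λ.0 0)
  [2] (λ.λ.λ.1) (λ.λ.λ.1) (λ.0 0)
  [3] (λ.λ.1) (λ.0 0)
  [4] λ.λ.0 0

Term B:
  start: (λ.λ.(λ.(λ.0) (λ.λ.1)) (λ.λ.1)) (λ.λ.1 0)
  [1] λ.(λ.(λ.0) (λ.λ.1)) (λ.λ.1)
  [2] λ.(λ.0) (λ.λ.1)
  [3] λ.λ.λ.1

Answer: DIFFERENT — A ⇓ λ.λ.0 0, B ⇓ λ.λ.λ.1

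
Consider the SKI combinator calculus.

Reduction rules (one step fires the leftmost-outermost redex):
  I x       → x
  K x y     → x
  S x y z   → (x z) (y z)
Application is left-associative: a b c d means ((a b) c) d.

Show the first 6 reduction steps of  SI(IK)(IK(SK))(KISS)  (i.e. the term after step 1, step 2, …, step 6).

  start: SI(IK)(IK(SK))(KISS)
  step 1: I(IK(SK))(IK(IK(SK)))(KISS)
  step 2: IK(SK)(IK(IK(SK)))(KISS)
  step 3: K(SK)(IK(IK(SK)))(KISS)
  step 4: SK(KISS)
  step 5: SK(IS)
  step 6: SKS

Answer: after 6 steps: SKS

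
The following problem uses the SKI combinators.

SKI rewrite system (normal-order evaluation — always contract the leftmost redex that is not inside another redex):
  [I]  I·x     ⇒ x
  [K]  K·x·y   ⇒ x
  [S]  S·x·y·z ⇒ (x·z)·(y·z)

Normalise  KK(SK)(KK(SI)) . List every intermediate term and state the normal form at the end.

Answer: normal form = KK  (in 2 steps)

Derivation:
  start: KK(SK)(KK(SI))
  [1] K(KK(SI))
  [2] KK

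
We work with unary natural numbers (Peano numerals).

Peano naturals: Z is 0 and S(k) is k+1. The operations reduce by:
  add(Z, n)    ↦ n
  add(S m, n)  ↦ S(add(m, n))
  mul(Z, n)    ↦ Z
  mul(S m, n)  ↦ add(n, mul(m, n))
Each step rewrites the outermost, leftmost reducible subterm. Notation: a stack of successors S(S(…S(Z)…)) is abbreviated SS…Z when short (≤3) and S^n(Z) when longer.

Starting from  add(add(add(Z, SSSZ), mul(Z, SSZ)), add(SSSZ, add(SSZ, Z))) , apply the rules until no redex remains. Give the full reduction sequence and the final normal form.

Answer: normal form = S^8(Z)  (in 17 steps)

Working:
  start: add(add(add(Z, SSSZ), mul(Z, SSZ)), add(SSSZ, add(SSZ, Z)))
  [1] add(add(SSSZ, mul(Z, SSZ)), add(SSSZ, add(SSZ, Z)))
  [2] add(S(add(SSZ, mul(Z, SSZ))), add(SSSZ, add(SSZ, Z)))
  [3] S(add(add(SSZ, mul(Z, SSZ)), add(SSSZ, add(SSZ, Z))))
  [4] S(add(S(add(SZ, mul(Z, SSZ))), add(SSSZ, add(SSZ, Z))))
  [5] S(S(add(add(SZ, mul(Z, SSZ)), add(SSSZ, add(SSZ, Z)))))
  [6] S(S(add(S(add(Z, mul(Z, SSZ))), add(SSSZ, add(SSZ, Z)))))
  [7] S(S(S(add(add(Z, mul(Z, SSZ)), add(SSSZ, add(SSZ, Z))))))
  [8] S(S(S(add(mul(Z, SSZ), add(SSSZ, add(SSZ, Z))))))
  [9] S(S(S(add(Z, add(SSSZ, add(SSZ, Z))))))
  [10] S(S(S(add(SSSZ, add(SSZ, Z)))))
  [11] S(S(S(S(add(SSZ, add(SSZ, Z))))))
  [12] S(S(S(S(S(add(SZ, add(SSZ, Z)))))))
  [13] S(S(S(S(S(S(add(Z, add(SSZ, Z))))))))
  [14] S(S(S(S(S(S(add(SSZ, Z)))))))
  [15] S(S(S(S(S(S(S(add(SZ, Z))))))))
  [16] S(S(S(S(S(S(S(S(add(Z, Z)))))))))
  [17] S^8(Z)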